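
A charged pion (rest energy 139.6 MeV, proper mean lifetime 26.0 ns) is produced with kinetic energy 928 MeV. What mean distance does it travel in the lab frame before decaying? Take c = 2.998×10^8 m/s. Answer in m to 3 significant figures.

d ≈ 59.1 m

γ = 1 + K/(m₀c²) = 1 + 928/139.6 = 7.6476
β = √(1 − 1/γ²) = 0.99141
Dilated lifetime: γτ₀ = 7.6476 × 26.0 ns = 198.84 ns
d = βc·γτ₀ = 0.99141 × (2.998×10^8 m/s) × 1.9884×10^-7 s = 59.1 m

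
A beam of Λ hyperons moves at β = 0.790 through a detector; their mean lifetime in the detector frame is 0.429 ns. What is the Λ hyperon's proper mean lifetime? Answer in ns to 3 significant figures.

τ₀ ≈ 0.263 ns

γ = 1/√(1 − 0.790²) = 1.6310
Proper time: τ₀ = Δt/γ = 0.429/1.6310 = 0.263 ns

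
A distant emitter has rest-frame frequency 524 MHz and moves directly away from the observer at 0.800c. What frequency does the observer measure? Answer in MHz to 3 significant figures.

Relativistic Doppler: f_obs = f_src √((1−β)/(1+β))
= 524 × √(0.20000/1.8000) = 524 × 0.33333 = 175 MHz

f_obs ≈ 175 MHz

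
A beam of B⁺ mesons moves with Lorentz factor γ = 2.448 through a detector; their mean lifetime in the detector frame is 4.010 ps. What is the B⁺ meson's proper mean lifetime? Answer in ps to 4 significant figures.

τ₀ ≈ 1.638 ps

γ = 2.448 (given)
Proper time: τ₀ = Δt/γ = 4.010/2.448 = 1.638 ps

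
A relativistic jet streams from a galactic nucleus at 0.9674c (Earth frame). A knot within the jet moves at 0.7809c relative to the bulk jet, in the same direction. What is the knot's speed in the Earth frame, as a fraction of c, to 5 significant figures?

u ≈ 0.99593c

Relativistic velocity addition: u = (u' + v)/(1 + u'v/c²)
= (0.7809 + 0.9674)/(1 + 0.7809×0.9674) = 1.7483/1.755443 = 0.99593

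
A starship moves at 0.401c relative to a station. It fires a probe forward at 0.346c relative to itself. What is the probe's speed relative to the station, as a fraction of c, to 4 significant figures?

u ≈ 0.6560c

Relativistic velocity addition: u = (u' + v)/(1 + u'v/c²)
= (0.346 + 0.401)/(1 + 0.346×0.401) = 0.7470/1.13875 = 0.6560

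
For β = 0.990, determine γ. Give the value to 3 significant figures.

γ ≈ 7.09

γ = 1/√(1 − β²) = 1/√(1 − 0.990²) = 1/√(0.019900) = 7.09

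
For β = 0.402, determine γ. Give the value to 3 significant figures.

γ = 1/√(1 − β²) = 1/√(1 − 0.402²) = 1/√(0.83840) = 1.09

γ ≈ 1.09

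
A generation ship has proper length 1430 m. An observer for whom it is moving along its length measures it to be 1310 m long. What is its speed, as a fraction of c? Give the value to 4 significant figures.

β ≈ 0.4010

γ = L₀/L = 1430/1310 = 1.09160
β = √(1 − 1/γ²) = 0.4010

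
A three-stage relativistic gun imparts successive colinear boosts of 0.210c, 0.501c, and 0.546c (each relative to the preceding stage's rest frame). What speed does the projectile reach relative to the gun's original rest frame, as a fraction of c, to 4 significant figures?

u ≈ 0.8802c

Compose boost 2: (0.501 + 0.210)/(1 + 0.501×0.210) = 0.7110/1.10521 = 0.643317
Compose boost 3: (0.546 + 0.643317)/(1 + 0.546×0.643317) = 1.18932/1.35125 = 0.8802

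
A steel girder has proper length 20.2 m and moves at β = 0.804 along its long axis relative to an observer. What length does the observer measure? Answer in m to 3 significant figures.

γ = 1/√(1 − 0.804²) = 1.6817
Length contraction: L = L₀/γ = 20.2/1.6817 = 12.0 m

L ≈ 12.0 m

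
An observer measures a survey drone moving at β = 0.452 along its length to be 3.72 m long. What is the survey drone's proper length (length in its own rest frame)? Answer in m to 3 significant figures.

γ = 1/√(1 − 0.452²) = 1.1211
L₀ = γL = 1.1211 × 3.72 = 4.17 m

L₀ ≈ 4.17 m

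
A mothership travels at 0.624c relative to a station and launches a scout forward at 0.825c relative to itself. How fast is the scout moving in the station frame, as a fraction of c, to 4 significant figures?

Compose boost 2: (0.825 + 0.624)/(1 + 0.825×0.624) = 1.449/1.51480 = 0.9566

u ≈ 0.9566c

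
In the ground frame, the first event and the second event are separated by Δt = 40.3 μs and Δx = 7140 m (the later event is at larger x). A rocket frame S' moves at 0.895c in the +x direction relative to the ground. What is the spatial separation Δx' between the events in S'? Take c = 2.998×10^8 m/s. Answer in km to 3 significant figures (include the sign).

Δx' ≈ -8.23 km

γ = 1/√(1 − 0.895²) = 2.2418
Δx' = γ(Δx − vΔt) = 2.2418 × (7140 m − 0.895×(2.998×10^8 m/s)×40.3×10^-6 s)
= 2.2418 × (-3673.3 m) = -8.23 km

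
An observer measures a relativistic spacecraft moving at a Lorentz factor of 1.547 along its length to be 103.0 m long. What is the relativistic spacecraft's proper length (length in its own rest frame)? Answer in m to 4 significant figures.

γ = 1.547 (given)
L₀ = γL = 1.547 × 103.0 = 159.3 m

L₀ ≈ 159.3 m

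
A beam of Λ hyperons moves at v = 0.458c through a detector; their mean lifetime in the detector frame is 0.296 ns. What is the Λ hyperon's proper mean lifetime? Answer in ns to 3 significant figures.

τ₀ ≈ 0.263 ns

γ = 1/√(1 − 0.458²) = 1.1249
Proper time: τ₀ = Δt/γ = 0.296/1.1249 = 0.263 ns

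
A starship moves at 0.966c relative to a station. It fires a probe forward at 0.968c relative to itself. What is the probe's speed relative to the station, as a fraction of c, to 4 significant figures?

Relativistic velocity addition: u = (u' + v)/(1 + u'v/c²)
= (0.968 + 0.966)/(1 + 0.968×0.966) = 1.934/1.93509 = 0.9994

u ≈ 0.9994c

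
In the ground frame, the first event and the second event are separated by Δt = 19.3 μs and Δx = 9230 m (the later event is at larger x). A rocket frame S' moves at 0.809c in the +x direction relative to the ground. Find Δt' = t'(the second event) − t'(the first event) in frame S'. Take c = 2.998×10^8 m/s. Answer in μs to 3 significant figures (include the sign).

Δt' ≈ -9.54 μs

γ = 1/√(1 − 0.809²) = 1.7012
Δt' = γ(Δt − vΔx/c²) = 1.7012 × (19.3 μs − 0.809×9230 m / (2.998×10^8 m/s))
= 1.7012 × (-5.6068 μs) = -9.54 μs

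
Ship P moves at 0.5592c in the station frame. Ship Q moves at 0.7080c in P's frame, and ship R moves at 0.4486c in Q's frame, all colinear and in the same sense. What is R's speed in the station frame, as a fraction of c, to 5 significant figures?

u ≈ 0.96387c

Compose boost 2: (0.7080 + 0.5592)/(1 + 0.7080×0.5592) = 1.2672/1.395914 = 0.9077926
Compose boost 3: (0.4486 + 0.9077926)/(1 + 0.4486×0.9077926) = 1.356393/1.407236 = 0.96387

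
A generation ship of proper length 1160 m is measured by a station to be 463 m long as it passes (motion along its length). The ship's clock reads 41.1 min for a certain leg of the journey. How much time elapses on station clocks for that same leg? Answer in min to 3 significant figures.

Length contraction ⇒ γ = L₀/L = 1160/463 = 2.5054
Time dilation: Δt = γτ₀ = 2.5054 × 41.1 min = 103 min

Δt ≈ 103 min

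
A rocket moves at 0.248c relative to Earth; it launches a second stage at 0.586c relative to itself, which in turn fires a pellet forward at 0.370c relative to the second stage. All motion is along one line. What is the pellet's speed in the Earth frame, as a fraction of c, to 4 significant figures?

u ≈ 0.8651c

Compose boost 2: (0.586 + 0.248)/(1 + 0.586×0.248) = 0.8340/1.14533 = 0.728176
Compose boost 3: (0.370 + 0.728176)/(1 + 0.370×0.728176) = 1.09818/1.26943 = 0.8651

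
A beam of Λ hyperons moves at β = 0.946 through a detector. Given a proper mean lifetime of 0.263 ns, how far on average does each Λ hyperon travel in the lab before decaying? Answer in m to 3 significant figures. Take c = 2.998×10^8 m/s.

d ≈ 0.230 m

γ = 1/√(1 − 0.946²) = 3.0848
Dilated lifetime: Δt = γτ₀ = 3.0848 × 0.263 ns = 0.81131 ns
d = vΔt = 0.946c × 0.81131 ns = 2.8361×10^8 m/s × 8.1131×10^-10 s = 0.230 m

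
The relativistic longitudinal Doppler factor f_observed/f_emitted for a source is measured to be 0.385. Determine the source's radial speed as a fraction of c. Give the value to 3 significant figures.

f_obs/f_src = √((1−β)/(1+β)) = 0.385  ⇒  (1−β)/(1+β) = 0.14822
β = |1 − D²|/(1 + D²) = |1 − 0.14822|/(1 + 0.14822) = 0.742

β ≈ 0.742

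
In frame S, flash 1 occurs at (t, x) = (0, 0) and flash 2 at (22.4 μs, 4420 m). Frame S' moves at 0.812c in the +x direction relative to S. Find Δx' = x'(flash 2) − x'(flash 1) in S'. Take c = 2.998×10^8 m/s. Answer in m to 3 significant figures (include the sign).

γ = 1/√(1 − 0.812²) = 1.7133
Δx' = γ(Δx − vΔt) = 1.7133 × (4420 m − 0.812×(2.998×10^8 m/s)×22.4×10^-6 s)
= 1.7133 × (-1033.0 m) = -1770 m

Δx' ≈ -1770 m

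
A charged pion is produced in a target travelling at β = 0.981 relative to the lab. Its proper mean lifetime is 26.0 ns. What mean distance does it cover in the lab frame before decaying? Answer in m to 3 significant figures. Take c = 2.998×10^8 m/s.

γ = 1/√(1 − 0.981²) = 5.1544
Dilated lifetime: Δt = γτ₀ = 5.1544 × 26.0 ns = 134.02 ns
d = vΔt = 0.981c × 134.02 ns = 2.9410×10^8 m/s × 1.3402×10^-7 s = 39.4 m

d ≈ 39.4 m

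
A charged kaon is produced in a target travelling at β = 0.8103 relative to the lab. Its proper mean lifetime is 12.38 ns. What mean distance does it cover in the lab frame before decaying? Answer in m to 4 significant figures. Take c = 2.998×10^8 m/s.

d ≈ 5.132 m

γ = 1/√(1 − 0.8103²) = 1.70644
Dilated lifetime: Δt = γτ₀ = 1.70644 × 12.38 ns = 21.1257 ns
d = vΔt = 0.8103c × 21.1257 ns = 2.42928×10^8 m/s × 2.11257×10^-8 s = 5.132 m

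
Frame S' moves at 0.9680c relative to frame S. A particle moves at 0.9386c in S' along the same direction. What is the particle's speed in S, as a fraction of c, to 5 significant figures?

u ≈ 0.99897c

Relativistic velocity addition: u = (u' + v)/(1 + u'v/c²)
= (0.9386 + 0.9680)/(1 + 0.9386×0.9680) = 1.9066/1.908565 = 0.99897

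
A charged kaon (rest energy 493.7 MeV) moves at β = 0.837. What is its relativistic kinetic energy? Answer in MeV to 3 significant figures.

γ = 1/√(1 − 0.837²) = 1.8275
K = (γ − 1)m₀c² = (1.8275 − 1) × 493.7 MeV = 0.82748 × 493.7 MeV = 409 MeV

K ≈ 409 MeV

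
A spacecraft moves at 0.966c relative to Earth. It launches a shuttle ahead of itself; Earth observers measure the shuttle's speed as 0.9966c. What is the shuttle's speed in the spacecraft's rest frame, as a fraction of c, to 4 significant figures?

u' ≈ 0.8207c

Inverse velocity addition: u' = (u − v)/(1 − uv/c²)
= (0.9966 − 0.966)/(1 − 0.9966×0.966) = 0.03060/0.0372844 = 0.8207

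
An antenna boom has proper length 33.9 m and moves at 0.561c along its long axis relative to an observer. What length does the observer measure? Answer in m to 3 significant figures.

γ = 1/√(1 − 0.561²) = 1.2080
Length contraction: L = L₀/γ = 33.9/1.2080 = 28.1 m

L ≈ 28.1 m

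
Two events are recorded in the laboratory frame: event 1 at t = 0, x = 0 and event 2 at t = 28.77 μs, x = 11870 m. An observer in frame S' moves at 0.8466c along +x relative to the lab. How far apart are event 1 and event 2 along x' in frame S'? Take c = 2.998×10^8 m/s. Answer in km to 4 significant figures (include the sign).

Δx' ≈ 8.583 km

γ = 1/√(1 − 0.8466²) = 1.87889
Δx' = γ(Δx − vΔt) = 1.87889 × (11870 m − 0.8466×(2.998×10^8 m/s)×28.77×10^-6 s)
= 1.87889 × (4567.87 m) = 8.583 km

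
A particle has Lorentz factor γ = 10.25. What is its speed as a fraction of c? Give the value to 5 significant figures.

β ≈ 0.99523

β = √(1 − 1/γ²) = √(1 − 1/10.25²) = √(0.9904819) = 0.99523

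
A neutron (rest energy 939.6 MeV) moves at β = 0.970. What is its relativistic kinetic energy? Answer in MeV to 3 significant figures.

K ≈ 2930 MeV

γ = 1/√(1 − 0.970²) = 4.1135
K = (γ − 1)m₀c² = (4.1135 − 1) × 939.6 MeV = 3.1135 × 939.6 MeV = 2930 MeV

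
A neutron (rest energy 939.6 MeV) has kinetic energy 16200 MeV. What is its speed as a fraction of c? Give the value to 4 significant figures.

β ≈ 0.9985

γ = 1 + K/(m₀c²) = 1 + 16200/939.6 = 18.2414
β = √(1 − 1/γ²) = 0.9985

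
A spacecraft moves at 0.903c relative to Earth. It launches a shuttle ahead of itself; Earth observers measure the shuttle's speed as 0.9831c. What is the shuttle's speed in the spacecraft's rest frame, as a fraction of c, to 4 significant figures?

Inverse velocity addition: u' = (u − v)/(1 − uv/c²)
= (0.9831 − 0.903)/(1 − 0.9831×0.903) = 0.08010/0.112261 = 0.7135

u' ≈ 0.7135c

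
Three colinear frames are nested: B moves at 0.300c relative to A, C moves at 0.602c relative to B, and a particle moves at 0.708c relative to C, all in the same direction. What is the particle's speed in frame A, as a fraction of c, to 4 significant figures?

Compose boost 2: (0.602 + 0.300)/(1 + 0.602×0.300) = 0.9020/1.18060 = 0.764018
Compose boost 3: (0.708 + 0.764018)/(1 + 0.708×0.764018) = 1.47202/1.54092 = 0.9553

u ≈ 0.9553c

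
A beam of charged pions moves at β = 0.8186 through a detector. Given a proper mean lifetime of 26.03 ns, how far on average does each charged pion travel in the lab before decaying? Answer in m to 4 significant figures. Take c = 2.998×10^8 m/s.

γ = 1/√(1 − 0.8186²) = 1.74106
Dilated lifetime: Δt = γτ₀ = 1.74106 × 26.03 ns = 45.3197 ns
d = vΔt = 0.8186c × 45.3197 ns = 2.45416×10^8 m/s × 4.53197×10^-8 s = 11.12 m

d ≈ 11.12 m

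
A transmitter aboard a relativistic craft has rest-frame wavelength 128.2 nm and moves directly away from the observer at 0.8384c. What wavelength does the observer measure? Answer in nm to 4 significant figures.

Relativistic Doppler: λ_obs = λ_src √((1+β)/(1−β))
= 128.2 × √(1.83840/0.161600) = 128.2 × 3.37287 = 432.4 nm

λ_obs ≈ 432.4 nm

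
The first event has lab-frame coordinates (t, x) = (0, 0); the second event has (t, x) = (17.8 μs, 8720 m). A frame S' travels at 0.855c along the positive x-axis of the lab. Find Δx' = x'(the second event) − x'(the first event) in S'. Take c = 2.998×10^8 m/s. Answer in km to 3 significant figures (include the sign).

γ = 1/√(1 − 0.855²) = 1.9282
Δx' = γ(Δx − vΔt) = 1.9282 × (8720 m − 0.855×(2.998×10^8 m/s)×17.8×10^-6 s)
= 1.9282 × (4157.3 m) = 8.02 km

Δx' ≈ 8.02 km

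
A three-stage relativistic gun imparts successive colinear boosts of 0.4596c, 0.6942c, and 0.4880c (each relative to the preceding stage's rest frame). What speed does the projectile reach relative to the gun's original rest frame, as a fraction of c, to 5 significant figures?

u ≈ 0.95504c

Compose boost 2: (0.6942 + 0.4596)/(1 + 0.6942×0.4596) = 1.1538/1.319054 = 0.8747176
Compose boost 3: (0.4880 + 0.8747176)/(1 + 0.4880×0.8747176) = 1.362718/1.426862 = 0.95504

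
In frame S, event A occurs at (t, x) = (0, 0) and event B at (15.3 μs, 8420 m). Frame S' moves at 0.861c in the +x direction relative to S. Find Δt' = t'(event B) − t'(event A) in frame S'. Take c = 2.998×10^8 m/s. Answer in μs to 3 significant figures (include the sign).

Δt' ≈ -17.5 μs

γ = 1/√(1 − 0.861²) = 1.9662
Δt' = γ(Δt − vΔx/c²) = 1.9662 × (15.3 μs − 0.861×8420 m / (2.998×10^8 m/s))
= 1.9662 × (-8.8815 μs) = -17.5 μs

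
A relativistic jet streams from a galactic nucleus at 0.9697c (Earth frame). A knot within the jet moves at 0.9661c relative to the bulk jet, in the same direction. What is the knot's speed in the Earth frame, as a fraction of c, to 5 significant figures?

Relativistic velocity addition: u = (u' + v)/(1 + u'v/c²)
= (0.9661 + 0.9697)/(1 + 0.9661×0.9697) = 1.9358/1.936827 = 0.99947

u ≈ 0.99947c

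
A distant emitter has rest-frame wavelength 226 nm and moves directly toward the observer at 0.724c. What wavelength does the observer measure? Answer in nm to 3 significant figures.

λ_obs ≈ 90.4 nm

Relativistic Doppler: λ_obs = λ_src √((1−β)/(1+β))
= 226 × √(0.27600/1.7240) = 226 × 0.40012 = 90.4 nm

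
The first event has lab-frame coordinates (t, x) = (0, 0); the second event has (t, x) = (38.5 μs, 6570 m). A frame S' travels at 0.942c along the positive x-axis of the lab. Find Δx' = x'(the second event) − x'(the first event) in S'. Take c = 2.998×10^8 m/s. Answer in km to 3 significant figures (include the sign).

γ = 1/√(1 − 0.942²) = 2.9796
Δx' = γ(Δx − vΔt) = 2.9796 × (6570 m − 0.942×(2.998×10^8 m/s)×38.5×10^-6 s)
= 2.9796 × (-4302.8 m) = -12.8 km

Δx' ≈ -12.8 km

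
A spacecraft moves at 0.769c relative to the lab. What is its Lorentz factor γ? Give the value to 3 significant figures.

γ = 1/√(1 − β²) = 1/√(1 − 0.769²) = 1/√(0.40864) = 1.56

γ ≈ 1.56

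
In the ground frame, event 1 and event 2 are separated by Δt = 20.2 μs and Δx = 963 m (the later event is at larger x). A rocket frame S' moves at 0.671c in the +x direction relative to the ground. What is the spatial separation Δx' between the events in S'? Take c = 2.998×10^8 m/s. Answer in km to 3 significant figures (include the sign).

γ = 1/√(1 − 0.671²) = 1.3487
Δx' = γ(Δx − vΔt) = 1.3487 × (963 m − 0.671×(2.998×10^8 m/s)×20.2×10^-6 s)
= 1.3487 × (-3100.5 m) = -4.18 km

Δx' ≈ -4.18 km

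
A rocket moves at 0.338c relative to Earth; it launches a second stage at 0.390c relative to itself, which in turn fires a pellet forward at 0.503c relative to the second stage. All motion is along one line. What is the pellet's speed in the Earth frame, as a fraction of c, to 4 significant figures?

Compose boost 2: (0.390 + 0.338)/(1 + 0.390×0.338) = 0.7280/1.13182 = 0.643212
Compose boost 3: (0.503 + 0.643212)/(1 + 0.503×0.643212) = 1.14621/1.32354 = 0.8660

u ≈ 0.8660c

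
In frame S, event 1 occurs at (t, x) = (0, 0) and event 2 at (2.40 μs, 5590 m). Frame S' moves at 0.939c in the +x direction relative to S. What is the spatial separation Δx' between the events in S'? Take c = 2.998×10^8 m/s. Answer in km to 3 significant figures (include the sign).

γ = 1/√(1 − 0.939²) = 2.9077
Δx' = γ(Δx − vΔt) = 2.9077 × (5590 m − 0.939×(2.998×10^8 m/s)×2.40×10^-6 s)
= 2.9077 × (4914.4 m) = 14.3 km

Δx' ≈ 14.3 km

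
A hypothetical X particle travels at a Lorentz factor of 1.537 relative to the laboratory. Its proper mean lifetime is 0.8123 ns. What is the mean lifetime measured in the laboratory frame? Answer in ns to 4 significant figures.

Δt ≈ 1.249 ns

γ = 1.537 (given)
Time dilation: Δt = γτ₀ = 1.537 × 0.8123 ns = 1.249 ns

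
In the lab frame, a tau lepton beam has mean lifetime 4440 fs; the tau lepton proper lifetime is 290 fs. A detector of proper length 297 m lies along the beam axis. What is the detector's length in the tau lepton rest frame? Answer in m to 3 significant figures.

L ≈ 19.4 m

Time dilation ⇒ γ = Δt/τ₀ = 4440/290 = 15.310
Length contraction: L = L₀/γ = 297/15.310 = 19.4 m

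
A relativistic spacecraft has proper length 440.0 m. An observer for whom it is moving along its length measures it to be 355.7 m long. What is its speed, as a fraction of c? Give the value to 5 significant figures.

γ = L₀/L = 440.0/355.7 = 1.236997
β = √(1 − 1/γ²) = 0.58862

β ≈ 0.58862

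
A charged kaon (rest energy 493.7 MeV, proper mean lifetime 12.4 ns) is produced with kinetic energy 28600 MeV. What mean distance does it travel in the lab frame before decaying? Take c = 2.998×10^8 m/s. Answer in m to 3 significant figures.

γ = 1 + K/(m₀c²) = 1 + 28600/493.7 = 58.930
β = √(1 − 1/γ²) = 0.99986
Dilated lifetime: γτ₀ = 58.930 × 12.4 ns = 730.73 ns
d = βc·γτ₀ = 0.99986 × (2.998×10^8 m/s) × 7.3073×10^-7 s = 219 m

d ≈ 219 m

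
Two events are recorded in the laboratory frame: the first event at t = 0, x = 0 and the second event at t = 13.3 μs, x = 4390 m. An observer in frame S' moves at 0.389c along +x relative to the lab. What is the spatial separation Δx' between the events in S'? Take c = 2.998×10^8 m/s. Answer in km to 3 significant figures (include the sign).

Δx' ≈ 3.08 km

γ = 1/√(1 − 0.389²) = 1.0855
Δx' = γ(Δx − vΔt) = 1.0855 × (4390 m − 0.389×(2.998×10^8 m/s)×13.3×10^-6 s)
= 1.0855 × (2838.9 m) = 3.08 km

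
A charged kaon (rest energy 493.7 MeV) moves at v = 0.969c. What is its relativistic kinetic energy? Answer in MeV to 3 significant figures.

K ≈ 1500 MeV

γ = 1/√(1 − 0.969²) = 4.0476
K = (γ − 1)m₀c² = (4.0476 − 1) × 493.7 MeV = 3.0476 × 493.7 MeV = 1500 MeV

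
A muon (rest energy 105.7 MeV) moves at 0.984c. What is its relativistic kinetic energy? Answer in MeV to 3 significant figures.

K ≈ 488 MeV

γ = 1/√(1 − 0.984²) = 5.6127
K = (γ − 1)m₀c² = (5.6127 − 1) × 105.7 MeV = 4.6127 × 105.7 MeV = 488 MeV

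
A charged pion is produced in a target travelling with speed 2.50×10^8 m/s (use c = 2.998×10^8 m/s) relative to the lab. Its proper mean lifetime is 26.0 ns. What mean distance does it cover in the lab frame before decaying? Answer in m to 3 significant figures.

d ≈ 11.8 m

β = v/c = 2.50×10^8 / 2.998×10^8 = 0.83389
γ = 1/√(1 − 0.83389²) = 1.8118
Dilated lifetime: Δt = γτ₀ = 1.8118 × 26.0 ns = 47.107 ns
d = vΔt = 0.83389c × 47.107 ns = 2.5000×10^8 m/s × 4.7107×10^-8 s = 11.8 m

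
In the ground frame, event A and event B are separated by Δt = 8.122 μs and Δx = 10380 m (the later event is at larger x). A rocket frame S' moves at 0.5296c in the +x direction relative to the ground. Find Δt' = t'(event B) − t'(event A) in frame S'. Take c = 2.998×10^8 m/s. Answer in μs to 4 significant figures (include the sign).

Δt' ≈ -12.04 μs

γ = 1/√(1 − 0.5296²) = 1.17890
Δt' = γ(Δt − vΔx/c²) = 1.17890 × (8.122 μs − 0.5296×10380 m / (2.998×10^8 m/s))
= 1.17890 × (-10.2144 μs) = -12.04 μs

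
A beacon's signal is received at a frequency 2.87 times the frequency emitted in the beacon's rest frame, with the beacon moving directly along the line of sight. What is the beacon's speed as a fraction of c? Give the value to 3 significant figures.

β ≈ 0.783

f_obs/f_src = √((1+β)/(1−β)) = 2.87  ⇒  (1+β)/(1−β) = 8.2369
β = |1 − D²|/(1 + D²) = |1 − 8.2369|/(1 + 8.2369) = 0.783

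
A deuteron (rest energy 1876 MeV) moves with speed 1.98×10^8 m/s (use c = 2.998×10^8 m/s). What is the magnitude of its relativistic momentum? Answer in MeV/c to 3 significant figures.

β = v/c = 1.98×10^8 / 2.998×10^8 = 0.66044
γ = 1/√(1 − 0.66044²) = 1.3318
p = γβm₀c = 1.3318 × 0.66044 × 1876 MeV/c = 1650 MeV/c

p ≈ 1650 MeV/c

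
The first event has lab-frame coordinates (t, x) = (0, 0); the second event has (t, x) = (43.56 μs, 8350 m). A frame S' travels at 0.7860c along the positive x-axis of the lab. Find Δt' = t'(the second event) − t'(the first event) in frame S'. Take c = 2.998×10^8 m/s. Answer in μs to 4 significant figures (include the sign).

Δt' ≈ 35.05 μs

γ = 1/√(1 − 0.7860²) = 1.61753
Δt' = γ(Δt − vΔx/c²) = 1.61753 × (43.56 μs − 0.7860×8350 m / (2.998×10^8 m/s))
= 1.61753 × (21.6684 μs) = 35.05 μs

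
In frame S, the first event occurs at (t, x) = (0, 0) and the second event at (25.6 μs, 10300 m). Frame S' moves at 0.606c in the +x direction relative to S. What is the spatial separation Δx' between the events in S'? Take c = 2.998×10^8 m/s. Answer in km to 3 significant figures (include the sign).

Δx' ≈ 7.10 km

γ = 1/√(1 − 0.606²) = 1.2571
Δx' = γ(Δx − vΔt) = 1.2571 × (10300 m − 0.606×(2.998×10^8 m/s)×25.6×10^-6 s)
= 1.2571 × (5649.0 m) = 7.10 km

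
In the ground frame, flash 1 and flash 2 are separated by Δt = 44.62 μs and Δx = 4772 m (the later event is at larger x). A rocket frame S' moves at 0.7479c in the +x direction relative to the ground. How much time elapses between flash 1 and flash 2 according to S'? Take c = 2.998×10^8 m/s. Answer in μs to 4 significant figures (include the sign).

γ = 1/√(1 − 0.7479²) = 1.50645
Δt' = γ(Δt − vΔx/c²) = 1.50645 × (44.62 μs − 0.7479×4772 m / (2.998×10^8 m/s))
= 1.50645 × (32.7155 μs) = 49.28 μs

Δt' ≈ 49.28 μs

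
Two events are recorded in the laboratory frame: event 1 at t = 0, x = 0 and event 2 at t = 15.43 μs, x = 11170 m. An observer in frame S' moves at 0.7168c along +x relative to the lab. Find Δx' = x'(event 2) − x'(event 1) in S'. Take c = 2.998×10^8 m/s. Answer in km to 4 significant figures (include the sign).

Δx' ≈ 11.26 km

γ = 1/√(1 − 0.7168²) = 1.43415
Δx' = γ(Δx − vΔt) = 1.43415 × (11170 m − 0.7168×(2.998×10^8 m/s)×15.43×10^-6 s)
= 1.43415 × (7854.14 m) = 11.26 km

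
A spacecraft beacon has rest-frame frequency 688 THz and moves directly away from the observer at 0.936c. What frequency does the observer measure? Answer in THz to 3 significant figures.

f_obs ≈ 125 THz

Relativistic Doppler: f_obs = f_src √((1−β)/(1+β))
= 688 × √(0.064000/1.9360) = 688 × 0.18182 = 125 THz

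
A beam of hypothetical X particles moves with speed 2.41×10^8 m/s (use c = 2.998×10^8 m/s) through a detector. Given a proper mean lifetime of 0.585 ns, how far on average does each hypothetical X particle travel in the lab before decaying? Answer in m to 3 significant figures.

β = v/c = 2.41×10^8 / 2.998×10^8 = 0.80387
γ = 1/√(1 − 0.80387²) = 1.6812
Dilated lifetime: Δt = γτ₀ = 1.6812 × 0.585 ns = 0.98351 ns
d = vΔt = 0.80387c × 0.98351 ns = 2.4100×10^8 m/s × 9.8351×10^-10 s = 0.237 m

d ≈ 0.237 m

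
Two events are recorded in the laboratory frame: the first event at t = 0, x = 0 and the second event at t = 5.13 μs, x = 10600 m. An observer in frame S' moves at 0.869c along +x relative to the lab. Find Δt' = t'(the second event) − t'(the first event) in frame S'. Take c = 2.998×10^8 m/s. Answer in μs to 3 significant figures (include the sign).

Δt' ≈ -51.7 μs

γ = 1/√(1 − 0.869²) = 2.0210
Δt' = γ(Δt − vΔx/c²) = 2.0210 × (5.13 μs − 0.869×10600 m / (2.998×10^8 m/s))
= 2.0210 × (-25.595 μs) = -51.7 μs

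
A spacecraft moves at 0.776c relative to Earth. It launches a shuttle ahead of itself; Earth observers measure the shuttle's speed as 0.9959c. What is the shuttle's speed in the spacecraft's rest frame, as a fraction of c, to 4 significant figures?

u' ≈ 0.9679c

Inverse velocity addition: u' = (u − v)/(1 − uv/c²)
= (0.9959 − 0.776)/(1 − 0.9959×0.776) = 0.2199/0.227182 = 0.9679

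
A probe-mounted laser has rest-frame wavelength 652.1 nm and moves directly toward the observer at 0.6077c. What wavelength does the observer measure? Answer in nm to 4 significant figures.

λ_obs ≈ 322.1 nm

Relativistic Doppler: λ_obs = λ_src √((1−β)/(1+β))
= 652.1 × √(0.392300/1.60770) = 652.1 × 0.493977 = 322.1 nm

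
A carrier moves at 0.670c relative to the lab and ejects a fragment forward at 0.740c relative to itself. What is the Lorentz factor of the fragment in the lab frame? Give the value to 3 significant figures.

γ ≈ 3.00

u_lab = (0.740 + 0.670)/(1 + 0.740×0.670) = 1.410/1.49580 = 0.942639
γ = 1/√(1 − 0.942639²) = 3.00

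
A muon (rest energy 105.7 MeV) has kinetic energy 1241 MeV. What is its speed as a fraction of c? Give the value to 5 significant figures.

β ≈ 0.99692

γ = 1 + K/(m₀c²) = 1 + 1241/105.7 = 12.74078
β = √(1 − 1/γ²) = 0.99692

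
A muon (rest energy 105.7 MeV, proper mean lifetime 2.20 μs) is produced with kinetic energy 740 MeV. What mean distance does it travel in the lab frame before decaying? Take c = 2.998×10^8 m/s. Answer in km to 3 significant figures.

γ = 1 + K/(m₀c²) = 1 + 740/105.7 = 8.0009
β = √(1 − 1/γ²) = 0.99216
Dilated lifetime: γτ₀ = 8.0009 × 2.20 μs = 17.602 μs
d = βc·γτ₀ = 0.99216 × (2.998×10^8 m/s) × 1.7602×10^-5 s = 5.24 km

d ≈ 5.24 km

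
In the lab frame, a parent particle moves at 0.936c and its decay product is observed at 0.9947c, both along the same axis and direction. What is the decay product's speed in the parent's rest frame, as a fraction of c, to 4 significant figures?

u' ≈ 0.8512c

Inverse velocity addition: u' = (u − v)/(1 − uv/c²)
= (0.9947 − 0.936)/(1 − 0.9947×0.936) = 0.05870/0.0689608 = 0.8512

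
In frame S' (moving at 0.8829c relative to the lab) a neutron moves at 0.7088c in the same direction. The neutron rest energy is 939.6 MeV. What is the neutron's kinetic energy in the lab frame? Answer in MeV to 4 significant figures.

K ≈ 3672 MeV

u_lab = (0.7088 + 0.8829)/(1 + 0.7088×0.8829) = 0.9790260
γ = 1/√(1 − 0.9790260²) = 4.90833
K = (γ − 1)m₀c² = (4.90833 − 1) × 939.6 = 3.90833 × 939.6 = 3672 MeV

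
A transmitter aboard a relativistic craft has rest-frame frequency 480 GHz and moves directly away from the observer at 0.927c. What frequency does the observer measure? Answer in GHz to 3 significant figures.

f_obs ≈ 93.4 GHz

Relativistic Doppler: f_obs = f_src √((1−β)/(1+β))
= 480 × √(0.073000/1.9270) = 480 × 0.19463 = 93.4 GHz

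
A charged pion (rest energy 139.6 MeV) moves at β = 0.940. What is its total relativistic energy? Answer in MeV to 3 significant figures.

γ = 1/√(1 − 0.940²) = 2.9311
E = γm₀c² = 2.9311 × 139.6 MeV = 409 MeV

E ≈ 409 MeV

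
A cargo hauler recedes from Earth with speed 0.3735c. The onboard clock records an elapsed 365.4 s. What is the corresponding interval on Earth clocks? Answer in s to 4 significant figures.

γ = 1/√(1 − 0.3735²) = 1.07802
Time dilation: Δt = γτ₀ = 1.07802 × 365.4 s = 393.9 s

Δt ≈ 393.9 s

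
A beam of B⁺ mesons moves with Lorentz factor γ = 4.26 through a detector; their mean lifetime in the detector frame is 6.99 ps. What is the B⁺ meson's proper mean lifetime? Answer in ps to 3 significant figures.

τ₀ ≈ 1.64 ps

γ = 4.26 (given)
Proper time: τ₀ = Δt/γ = 6.99/4.26 = 1.64 ps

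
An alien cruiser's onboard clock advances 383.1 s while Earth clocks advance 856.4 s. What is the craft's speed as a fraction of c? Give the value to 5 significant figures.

β ≈ 0.89437

γ = Δt/τ₀ = 856.4/383.1 = 2.235448
β = √(1 − 1/γ²) = √(1 − 1/2.235448²) = 0.89437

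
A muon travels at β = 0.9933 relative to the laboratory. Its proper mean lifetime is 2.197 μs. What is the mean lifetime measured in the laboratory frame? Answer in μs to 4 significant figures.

γ = 1/√(1 − 0.9933²) = 8.65319
Time dilation: Δt = γτ₀ = 8.65319 × 2.197 μs = 19.01 μs

Δt ≈ 19.01 μs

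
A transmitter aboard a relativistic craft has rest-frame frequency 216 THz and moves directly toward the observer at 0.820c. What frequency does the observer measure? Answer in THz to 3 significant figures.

f_obs ≈ 687 THz

Relativistic Doppler: f_obs = f_src √((1+β)/(1−β))
= 216 × √(1.8200/0.18000) = 216 × 3.1798 = 687 THz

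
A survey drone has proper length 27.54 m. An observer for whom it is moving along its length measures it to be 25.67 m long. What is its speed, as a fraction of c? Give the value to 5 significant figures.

γ = L₀/L = 27.54/25.67 = 1.072848
β = √(1 − 1/γ²) = 0.36220

β ≈ 0.36220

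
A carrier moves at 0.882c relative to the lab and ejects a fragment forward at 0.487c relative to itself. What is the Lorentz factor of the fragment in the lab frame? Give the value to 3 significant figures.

u_lab = (0.487 + 0.882)/(1 + 0.487×0.882) = 1.369/1.42953 = 0.957655
γ = 1/√(1 − 0.957655²) = 3.47

γ ≈ 3.47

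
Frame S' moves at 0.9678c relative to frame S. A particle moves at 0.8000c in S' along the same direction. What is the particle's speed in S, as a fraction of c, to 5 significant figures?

Relativistic velocity addition: u = (u' + v)/(1 + u'v/c²)
= (0.8000 + 0.9678)/(1 + 0.8000×0.9678) = 1.7678/1.774240 = 0.99637

u ≈ 0.99637c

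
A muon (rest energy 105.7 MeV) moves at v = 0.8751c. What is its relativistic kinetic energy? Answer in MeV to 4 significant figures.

K ≈ 112.7 MeV

γ = 1/√(1 − 0.8751²) = 2.06636
K = (γ − 1)m₀c² = (2.06636 − 1) × 105.7 MeV = 1.06636 × 105.7 MeV = 112.7 MeV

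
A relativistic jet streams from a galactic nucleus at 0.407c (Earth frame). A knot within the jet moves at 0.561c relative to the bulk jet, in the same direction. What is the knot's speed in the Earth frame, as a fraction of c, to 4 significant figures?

u ≈ 0.7881c

Relativistic velocity addition: u = (u' + v)/(1 + u'v/c²)
= (0.561 + 0.407)/(1 + 0.561×0.407) = 0.9680/1.22833 = 0.7881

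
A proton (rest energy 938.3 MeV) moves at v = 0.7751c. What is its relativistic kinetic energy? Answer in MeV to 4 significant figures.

K ≈ 546.7 MeV

γ = 1/√(1 − 0.7751²) = 1.58268
K = (γ − 1)m₀c² = (1.58268 − 1) × 938.3 MeV = 0.582683 × 938.3 MeV = 546.7 MeV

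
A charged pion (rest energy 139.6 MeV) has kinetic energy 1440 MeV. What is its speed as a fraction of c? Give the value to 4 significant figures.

γ = 1 + K/(m₀c²) = 1 + 1440/139.6 = 11.3152
β = √(1 − 1/γ²) = 0.9961

β ≈ 0.9961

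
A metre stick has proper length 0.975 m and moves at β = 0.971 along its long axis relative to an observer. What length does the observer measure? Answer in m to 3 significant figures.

γ = 1/√(1 − 0.971²) = 4.1827
Length contraction: L = L₀/γ = 0.975/4.1827 = 0.233 m

L ≈ 0.233 m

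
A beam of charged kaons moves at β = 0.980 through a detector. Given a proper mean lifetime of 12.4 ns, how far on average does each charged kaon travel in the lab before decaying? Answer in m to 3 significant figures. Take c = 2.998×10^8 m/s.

d ≈ 18.3 m

γ = 1/√(1 − 0.980²) = 5.0252
Dilated lifetime: Δt = γτ₀ = 5.0252 × 12.4 ns = 62.312 ns
d = vΔt = 0.980c × 62.312 ns = 2.9380×10^8 m/s × 6.2312×10^-8 s = 18.3 m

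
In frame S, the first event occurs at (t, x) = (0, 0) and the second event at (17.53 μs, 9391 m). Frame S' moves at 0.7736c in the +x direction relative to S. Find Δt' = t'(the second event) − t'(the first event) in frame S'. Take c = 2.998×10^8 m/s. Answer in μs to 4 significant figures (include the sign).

γ = 1/√(1 − 0.7736²) = 1.57810
Δt' = γ(Δt − vΔx/c²) = 1.57810 × (17.53 μs − 0.7736×9391 m / (2.998×10^8 m/s))
= 1.57810 × (-6.70241 μs) = -10.58 μs

Δt' ≈ -10.58 μs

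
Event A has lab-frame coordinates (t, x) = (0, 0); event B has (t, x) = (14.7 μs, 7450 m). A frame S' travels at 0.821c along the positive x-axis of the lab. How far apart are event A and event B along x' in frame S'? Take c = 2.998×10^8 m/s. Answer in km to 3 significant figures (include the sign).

γ = 1/√(1 − 0.821²) = 1.7515
Δx' = γ(Δx − vΔt) = 1.7515 × (7450 m − 0.821×(2.998×10^8 m/s)×14.7×10^-6 s)
= 1.7515 × (3831.8 m) = 6.71 km

Δx' ≈ 6.71 km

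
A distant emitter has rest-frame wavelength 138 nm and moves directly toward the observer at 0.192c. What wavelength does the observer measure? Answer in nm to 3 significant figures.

Relativistic Doppler: λ_obs = λ_src √((1−β)/(1+β))
= 138 × √(0.80800/1.1920) = 138 × 0.82332 = 114 nm

λ_obs ≈ 114 nm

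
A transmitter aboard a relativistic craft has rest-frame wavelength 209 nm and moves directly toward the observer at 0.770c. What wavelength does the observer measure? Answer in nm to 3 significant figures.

Relativistic Doppler: λ_obs = λ_src √((1−β)/(1+β))
= 209 × √(0.23000/1.7700) = 209 × 0.36048 = 75.3 nm

λ_obs ≈ 75.3 nm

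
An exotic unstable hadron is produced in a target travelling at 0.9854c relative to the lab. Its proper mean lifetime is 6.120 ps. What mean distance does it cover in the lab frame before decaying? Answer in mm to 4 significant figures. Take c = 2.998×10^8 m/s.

d ≈ 10.62 mm

γ = 1/√(1 − 0.9854²) = 5.87354
Dilated lifetime: Δt = γτ₀ = 5.87354 × 6.120 ps = 35.9460 ps
d = vΔt = 0.9854c × 35.9460 ps = 2.95423×10^8 m/s × 3.59460×10^-11 s = 10.62 mm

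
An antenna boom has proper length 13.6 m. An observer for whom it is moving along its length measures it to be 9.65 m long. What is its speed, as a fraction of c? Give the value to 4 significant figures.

β ≈ 0.7046

γ = L₀/L = 13.6/9.65 = 1.40933
β = √(1 − 1/γ²) = 0.7046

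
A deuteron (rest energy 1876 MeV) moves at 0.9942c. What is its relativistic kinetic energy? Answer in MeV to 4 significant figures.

γ = 1/√(1 − 0.9942²) = 9.29826
K = (γ − 1)m₀c² = (9.29826 − 1) × 1876 MeV = 8.29826 × 1876 MeV = 15570 MeV

K ≈ 15570 MeV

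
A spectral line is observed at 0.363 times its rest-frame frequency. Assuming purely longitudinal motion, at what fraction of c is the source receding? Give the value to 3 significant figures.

f_obs/f_src = √((1−β)/(1+β)) = 0.363  ⇒  (1−β)/(1+β) = 0.13177
β = |1 − D²|/(1 + D²) = |1 − 0.13177|/(1 + 0.13177) = 0.767

β ≈ 0.767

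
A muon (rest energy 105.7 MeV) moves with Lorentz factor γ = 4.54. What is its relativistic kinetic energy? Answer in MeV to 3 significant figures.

γ = 4.54 (given)
K = (γ − 1)m₀c² = (4.54 − 1) × 105.7 MeV = 3.5400 × 105.7 MeV = 374 MeV

K ≈ 374 MeV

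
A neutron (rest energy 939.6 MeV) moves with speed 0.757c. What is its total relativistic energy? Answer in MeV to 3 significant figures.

E ≈ 1440 MeV

γ = 1/√(1 − 0.757²) = 1.5304
E = γm₀c² = 1.5304 × 939.6 MeV = 1440 MeV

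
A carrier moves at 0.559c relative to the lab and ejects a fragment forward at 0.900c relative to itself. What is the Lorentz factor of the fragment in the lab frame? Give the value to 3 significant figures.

u_lab = (0.900 + 0.559)/(1 + 0.900×0.559) = 1.459/1.50310 = 0.970661
γ = 1/√(1 − 0.970661²) = 4.16

γ ≈ 4.16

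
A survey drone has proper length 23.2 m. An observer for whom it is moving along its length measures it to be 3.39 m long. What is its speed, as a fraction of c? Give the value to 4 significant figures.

β ≈ 0.9893

γ = L₀/L = 23.2/3.39 = 6.84366
β = √(1 − 1/γ²) = 0.9893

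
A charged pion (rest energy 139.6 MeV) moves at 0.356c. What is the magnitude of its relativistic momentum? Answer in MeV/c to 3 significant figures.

p ≈ 53.2 MeV/c

γ = 1/√(1 − 0.356²) = 1.0701
p = γβm₀c = 1.0701 × 0.356 × 139.6 MeV/c = 53.2 MeV/c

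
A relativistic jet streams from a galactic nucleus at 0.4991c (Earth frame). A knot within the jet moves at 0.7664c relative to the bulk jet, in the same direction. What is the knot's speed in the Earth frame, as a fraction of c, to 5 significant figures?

u ≈ 0.91536c

Relativistic velocity addition: u = (u' + v)/(1 + u'v/c²)
= (0.7664 + 0.4991)/(1 + 0.7664×0.4991) = 1.2655/1.382510 = 0.91536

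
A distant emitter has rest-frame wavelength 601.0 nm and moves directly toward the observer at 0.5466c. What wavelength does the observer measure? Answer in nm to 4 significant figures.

Relativistic Doppler: λ_obs = λ_src √((1−β)/(1+β))
= 601.0 × √(0.453400/1.54660) = 601.0 × 0.541442 = 325.4 nm

λ_obs ≈ 325.4 nm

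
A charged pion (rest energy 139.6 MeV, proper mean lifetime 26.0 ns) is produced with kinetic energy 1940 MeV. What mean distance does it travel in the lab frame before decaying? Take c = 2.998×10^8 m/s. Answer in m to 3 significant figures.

γ = 1 + K/(m₀c²) = 1 + 1940/139.6 = 14.897
β = √(1 − 1/γ²) = 0.99774
Dilated lifetime: γτ₀ = 14.897 × 26.0 ns = 387.32 ns
d = βc·γτ₀ = 0.99774 × (2.998×10^8 m/s) × 3.8732×10^-7 s = 116 m

d ≈ 116 m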